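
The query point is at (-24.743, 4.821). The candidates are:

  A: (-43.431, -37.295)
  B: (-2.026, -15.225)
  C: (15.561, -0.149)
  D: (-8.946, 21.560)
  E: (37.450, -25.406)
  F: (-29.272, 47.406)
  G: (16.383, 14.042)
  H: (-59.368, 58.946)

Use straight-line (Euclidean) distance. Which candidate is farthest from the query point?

Distances from (-24.743, 4.821):
A: √((-18.688)² + (-42.116)²) = √(349.24134 + 1773.75746) = 46.076
B: √((22.717)² + (-20.046)²) = √(516.06209 + 401.84212) = 30.297
C: √((40.304)² + (-4.970)²) = √(1624.41242 + 24.70090) = 40.609
D: √((15.797)² + (16.739)²) = √(249.54521 + 280.19412) = 23.016
E: √((62.193)² + (-30.227)²) = √(3867.96925 + 913.67153) = 69.149
F: √((-4.529)² + (42.585)²) = √(20.51184 + 1813.48222) = 42.825
G: √((41.126)² + (9.221)²) = √(1691.34788 + 85.02684) = 42.147
H: √((-34.625)² + (54.125)²) = √(1198.89062 + 2929.51562) = 64.253
Maximum: E at 69.149.

E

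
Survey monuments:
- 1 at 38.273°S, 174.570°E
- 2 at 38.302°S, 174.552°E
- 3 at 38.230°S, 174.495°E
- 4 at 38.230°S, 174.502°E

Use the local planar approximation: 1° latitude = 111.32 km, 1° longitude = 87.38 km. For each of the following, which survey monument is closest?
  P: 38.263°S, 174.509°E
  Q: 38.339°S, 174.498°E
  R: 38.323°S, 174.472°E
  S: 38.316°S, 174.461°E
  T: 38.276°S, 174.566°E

P at 38.263°S, 174.509°E:
  1: √((-0.010·111.32)² + (0.061·87.38)²) = √(1.23921 + 28.41082) = 5.445 km
  2: √((-0.039·111.32)² + (0.043·87.38)²) = √(18.84845 + 14.11760) = 5.742 km
  3: √((0.033·111.32)² + (-0.014·87.38)²) = √(13.49504 + 1.49651) = 3.872 km
  4: √((0.033·111.32)² + (-0.007·87.38)²) = √(13.49504 + 0.37413) = 3.724 km
  → nearest: 4 (3.724 km)
Q at 38.339°S, 174.498°E:
  1: √((0.066·111.32)² + (0.072·87.38)²) = √(53.98017 + 39.58121) = 9.673 km
  2: √((0.037·111.32)² + (0.054·87.38)²) = √(16.96484 + 22.26443) = 6.263 km
  3: √((0.109·111.32)² + (-0.003·87.38)²) = √(147.23104 + 0.06872) = 12.137 km
  4: √((0.109·111.32)² + (0.004·87.38)²) = √(147.23104 + 0.12216) = 12.139 km
  → nearest: 2 (6.263 km)
R at 38.323°S, 174.472°E:
  1: √((0.050·111.32)² + (0.098·87.38)²) = √(30.98036 + 73.32908) = 10.213 km
  2: √((0.021·111.32)² + (0.080·87.38)²) = √(5.46493 + 48.86569) = 7.371 km
  3: √((0.093·111.32)² + (0.023·87.38)²) = √(107.17964 + 4.03905) = 10.546 km
  4: √((0.093·111.32)² + (0.030·87.38)²) = √(107.17964 + 6.87174) = 10.679 km
  → nearest: 2 (7.371 km)
S at 38.316°S, 174.461°E:
  1: √((0.043·111.32)² + (0.109·87.38)²) = √(22.91307 + 90.71458) = 10.660 km
  2: √((0.014·111.32)² + (0.091·87.38)²) = √(2.42886 + 63.22762) = 8.103 km
  3: √((0.086·111.32)² + (0.034·87.38)²) = √(91.65229 + 8.82637) = 10.024 km
  4: √((0.086·111.32)² + (0.041·87.38)²) = √(91.65229 + 12.83488) = 10.222 km
  → nearest: 2 (8.103 km)
T at 38.276°S, 174.566°E:
  1: √((0.003·111.32)² + (0.004·87.38)²) = √(0.11153 + 0.12216) = 0.483 km
  2: √((-0.026·111.32)² + (-0.014·87.38)²) = √(8.37709 + 1.49651) = 3.142 km
  3: √((0.046·111.32)² + (-0.071·87.38)²) = √(26.22177 + 38.48937) = 8.044 km
  4: √((0.046·111.32)² + (-0.064·87.38)²) = √(26.22177 + 31.27404) = 7.583 km
  → nearest: 1 (0.483 km)

P→4; Q→2; R→2; S→2; T→1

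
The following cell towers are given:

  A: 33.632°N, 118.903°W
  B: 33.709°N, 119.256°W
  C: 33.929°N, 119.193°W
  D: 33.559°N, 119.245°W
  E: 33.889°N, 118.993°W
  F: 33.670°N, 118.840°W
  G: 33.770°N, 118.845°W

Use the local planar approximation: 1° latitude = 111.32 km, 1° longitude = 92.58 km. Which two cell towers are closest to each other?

Pairwise distances:
A–B: 33.786 km
A–C: 42.590 km
A–D: 32.689 km
A–E: 29.798 km
A–F: 7.205 km
A–G: 16.274 km
B–C: 25.175 km
B–D: 16.729 km
B–E: 31.533 km
B–F: 38.757 km
B–G: 38.652 km
C–D: 41.469 km
C–E: 19.044 km
C–F: 43.581 km
C–G: 36.760 km
D–E: 43.518 km
D–F: 39.478 km
D–G: 43.853 km
E–F: 28.195 km
E–G: 19.058 km
F–G: 11.142 km
Closest pair: A–F at 7.205 km.

A and F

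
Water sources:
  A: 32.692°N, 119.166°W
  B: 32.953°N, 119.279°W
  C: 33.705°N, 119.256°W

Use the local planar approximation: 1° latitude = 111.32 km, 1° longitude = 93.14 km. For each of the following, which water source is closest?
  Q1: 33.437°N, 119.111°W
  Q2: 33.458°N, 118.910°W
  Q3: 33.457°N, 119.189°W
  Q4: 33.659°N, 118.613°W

Q1→C; Q2→C; Q3→C; Q4→C

Q1 at 33.437°N, 119.111°W:
  A: √((-0.745·111.32)² + (-0.055·93.14)²) = √(6877.94884 + 26.24206) = 83.091 km
  B: √((-0.484·111.32)² + (-0.168·93.14)²) = √(2902.93371 + 244.84488) = 56.105 km
  C: √((0.268·111.32)² + (-0.145·93.14)²) = √(890.05324 + 182.39313) = 32.748 km
  → nearest: C (32.748 km)
Q2 at 33.458°N, 118.910°W:
  A: √((-0.766·111.32)² + (-0.256·93.14)²) = √(7271.16391 + 568.52871) = 88.542 km
  B: √((-0.505·111.32)² + (-0.369·93.14)²) = √(3160.30612 + 1181.20479) = 65.890 km
  C: √((0.247·111.32)² + (-0.346·93.14)²) = √(756.03222 + 1038.54344) = 42.362 km
  → nearest: C (42.362 km)
Q3 at 33.457°N, 119.189°W:
  A: √((-0.765·111.32)² + (0.023·93.14)²) = √(7252.19154 + 4.58911) = 85.187 km
  B: √((-0.504·111.32)² + (-0.090·93.14)²) = √(3147.80244 + 70.26798) = 56.728 km
  C: √((0.248·111.32)² + (-0.067·93.14)²) = √(762.16633 + 38.94234) = 28.304 km
  → nearest: C (28.304 km)
Q4 at 33.659°N, 118.613°W:
  A: √((-0.967·111.32)² + (-0.553·93.14)²) = √(11587.75604 + 2652.91130) = 119.334 km
  B: √((-0.706·111.32)² + (-0.666·93.14)²) = √(6176.68989 + 3847.87474) = 100.123 km
  C: √((0.046·111.32)² + (-0.643·93.14)²) = √(26.22177 + 3586.69472) = 60.108 km
  → nearest: C (60.108 km)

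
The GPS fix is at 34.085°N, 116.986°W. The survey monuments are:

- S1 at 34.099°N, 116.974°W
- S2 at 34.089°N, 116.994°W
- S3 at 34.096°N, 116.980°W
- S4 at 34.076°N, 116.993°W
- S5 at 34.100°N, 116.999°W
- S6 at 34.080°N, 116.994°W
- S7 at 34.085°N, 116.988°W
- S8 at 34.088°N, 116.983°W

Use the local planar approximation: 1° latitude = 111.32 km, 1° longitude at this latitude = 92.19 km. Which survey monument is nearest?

S7

Distances from 34.085°N, 116.986°W:
S1: 1.911 km
S2: 0.862 km
S3: 1.344 km
S4: 1.192 km
S5: 2.055 km
S6: 0.924 km
S7: 0.184 km
S8: 0.434 km
Minimum: S7 at 0.184 km.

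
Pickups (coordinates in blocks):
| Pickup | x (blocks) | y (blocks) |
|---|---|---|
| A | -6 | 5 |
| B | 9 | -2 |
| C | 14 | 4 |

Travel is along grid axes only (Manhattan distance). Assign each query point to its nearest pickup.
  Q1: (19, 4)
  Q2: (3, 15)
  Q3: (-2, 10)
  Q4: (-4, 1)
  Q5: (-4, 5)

Q1 at (19, 4):
  A: 26 blocks
  B: 16 blocks
  C: 5 blocks
  → nearest: C (5 blocks)
Q2 at (3, 15):
  A: 19 blocks
  B: 23 blocks
  C: 22 blocks
  → nearest: A (19 blocks)
Q3 at (-2, 10):
  A: 9 blocks
  B: 23 blocks
  C: 22 blocks
  → nearest: A (9 blocks)
Q4 at (-4, 1):
  A: 6 blocks
  B: 16 blocks
  C: 21 blocks
  → nearest: A (6 blocks)
Q5 at (-4, 5):
  A: 2 blocks
  B: 20 blocks
  C: 19 blocks
  → nearest: A (2 blocks)

Q1→C; Q2→A; Q3→A; Q4→A; Q5→A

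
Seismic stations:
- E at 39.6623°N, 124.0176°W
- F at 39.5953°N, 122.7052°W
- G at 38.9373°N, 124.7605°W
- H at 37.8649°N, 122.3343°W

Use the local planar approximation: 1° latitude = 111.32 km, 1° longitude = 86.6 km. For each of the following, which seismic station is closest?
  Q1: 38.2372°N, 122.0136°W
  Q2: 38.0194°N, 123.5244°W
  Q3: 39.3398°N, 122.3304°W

Q1→H; Q2→H; Q3→F

Q1 at 38.2372°N, 122.0136°W:
  E: √((1.4251·111.32)² + (-2.0040·86.6)²) = √(25167.326046 + 30118.352953) = 235.1291 km
  F: √((1.3581·111.32)² + (-0.6916·86.6)²) = √(22856.508727 + 3587.118743) = 162.6150 km
  G: √((0.7001·111.32)² + (-2.7469·86.6)²) = √(6073.884800 + 56587.627073) = 250.3228 km
  H: √((-0.3723·111.32)² + (-0.3207·86.6)²) = √(1717.641275 + 771.318422) = 49.8895 km
  → nearest: H (49.8895 km)
Q2 at 38.0194°N, 123.5244°W:
  E: √((1.6429·111.32)² + (-0.4932·86.6)²) = √(33447.884475 + 1824.239772) = 187.8087 km
  F: √((1.5759·111.32)² + (0.8192·86.6)²) = √(30775.400002 + 5032.869521) = 189.2307 km
  G: √((0.9179·111.32)² + (-1.2361·86.6)²) = √(10440.880738 + 11458.901780) = 147.9858 km
  H: √((-0.1545·111.32)² + (1.1901·86.6)²) = √(295.803537 + 10621.911886) = 104.4879 km
  → nearest: H (104.4879 km)
Q3 at 39.3398°N, 122.3304°W:
  E: √((0.3225·111.32)² + (-1.6872·86.6)²) = √(1288.860260 + 21348.576277) = 150.4574 km
  F: √((0.2555·111.32)² + (-0.3748·86.6)²) = √(808.962154 + 1053.500991) = 43.1563 km
  G: √((-0.4025·111.32)² + (-2.4301·86.6)²) = √(2007.604520 + 44287.796705) = 215.1637 km
  H: √((-1.4749·111.32)² + (-0.0039·86.6)²) = √(26956.999251 + 0.114068) = 164.1862 km
  → nearest: F (43.1563 km)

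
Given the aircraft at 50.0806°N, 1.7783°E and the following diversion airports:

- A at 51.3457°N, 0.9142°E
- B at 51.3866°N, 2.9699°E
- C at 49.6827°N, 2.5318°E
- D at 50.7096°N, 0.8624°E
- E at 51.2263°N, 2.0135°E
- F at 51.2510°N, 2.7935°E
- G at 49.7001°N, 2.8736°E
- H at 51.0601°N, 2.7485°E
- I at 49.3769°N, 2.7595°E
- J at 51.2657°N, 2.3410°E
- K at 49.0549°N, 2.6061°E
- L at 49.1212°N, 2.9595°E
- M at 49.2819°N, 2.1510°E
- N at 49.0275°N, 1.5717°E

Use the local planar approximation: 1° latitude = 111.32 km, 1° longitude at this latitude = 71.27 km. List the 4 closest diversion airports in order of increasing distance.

C, G, M, D

Distances from 50.0806°N, 1.7783°E:
A: 153.7075 km
B: 168.3710 km
C: 69.6123 km
D: 95.7278 km
E: 128.6362 km
F: 149.0309 km
G: 88.8134 km
H: 129.1141 km
I: 105.0083 km
J: 137.8862 km
K: 128.5222 km
L: 135.9901 km
M: 92.7943 km
N: 118.1522 km
Sorted: C (69.6123 km) < G (88.8134 km) < M (92.7943 km) < D (95.7278 km) < I (105.0083 km) < N (118.1522 km) < …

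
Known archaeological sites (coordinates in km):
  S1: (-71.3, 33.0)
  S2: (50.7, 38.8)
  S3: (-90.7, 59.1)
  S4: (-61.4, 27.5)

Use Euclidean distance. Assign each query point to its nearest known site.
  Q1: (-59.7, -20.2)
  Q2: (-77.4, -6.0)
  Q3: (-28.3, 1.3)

Q1→S4; Q2→S4; Q3→S4

Q1 at (-59.7, -20.2):
  S1: √((-11.6)² + (53.2)²) = √(134.5600 + 2830.2400) = 54.45 km
  S2: √((110.4)² + (59.0)²) = √(12188.1600 + 3481.0000) = 125.18 km
  S3: √((-31.0)² + (79.3)²) = √(961.0000 + 6288.4900) = 85.14 km
  S4: √((-1.7)² + (47.7)²) = √(2.8900 + 2275.2900) = 47.73 km
  → nearest: S4 (47.73 km)
Q2 at (-77.4, -6.0):
  S1: √((6.1)² + (39.0)²) = √(37.2100 + 1521.0000) = 39.47 km
  S2: √((128.1)² + (44.8)²) = √(16409.6100 + 2007.0400) = 135.71 km
  S3: √((-13.3)² + (65.1)²) = √(176.8900 + 4238.0100) = 66.44 km
  S4: √((16.0)² + (33.5)²) = √(256.0000 + 1122.2500) = 37.12 km
  → nearest: S4 (37.12 km)
Q3 at (-28.3, 1.3):
  S1: √((-43.0)² + (31.7)²) = √(1849.0000 + 1004.8900) = 53.42 km
  S2: √((79.0)² + (37.5)²) = √(6241.0000 + 1406.2500) = 87.45 km
  S3: √((-62.4)² + (57.8)²) = √(3893.7600 + 3340.8400) = 85.06 km
  S4: √((-33.1)² + (26.2)²) = √(1095.6100 + 686.4400) = 42.21 km
  → nearest: S4 (42.21 km)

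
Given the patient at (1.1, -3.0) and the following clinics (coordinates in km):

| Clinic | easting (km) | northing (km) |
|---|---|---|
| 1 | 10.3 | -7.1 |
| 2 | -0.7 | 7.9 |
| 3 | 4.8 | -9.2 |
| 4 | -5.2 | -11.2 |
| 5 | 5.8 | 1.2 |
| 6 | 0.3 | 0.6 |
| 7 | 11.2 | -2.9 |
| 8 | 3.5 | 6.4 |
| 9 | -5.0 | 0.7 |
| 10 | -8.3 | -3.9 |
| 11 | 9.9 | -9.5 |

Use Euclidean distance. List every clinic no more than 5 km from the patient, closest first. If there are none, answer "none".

Distances from (1.1, -3.0):
1: √((9.2)² + (-4.1)²) = √(84.6400 + 16.8100) = 10.07 km
2: √((-1.8)² + (10.9)²) = √(3.2400 + 118.8100) = 11.05 km
3: √((3.7)² + (-6.2)²) = √(13.6900 + 38.4400) = 7.22 km
4: √((-6.3)² + (-8.2)²) = √(39.6900 + 67.2400) = 10.34 km
5: √((4.7)² + (4.2)²) = √(22.0900 + 17.6400) = 6.30 km
6: √((-0.8)² + (3.6)²) = √(0.6400 + 12.9600) = 3.69 km
7: √((10.1)² + (0.1)²) = √(102.0100 + 0.0100) = 10.10 km
8: √((2.4)² + (9.4)²) = √(5.7600 + 88.3600) = 9.70 km
9: √((-6.1)² + (3.7)²) = √(37.2100 + 13.6900) = 7.13 km
10: √((-9.4)² + (-0.9)²) = √(88.3600 + 0.8100) = 9.44 km
11: √((8.8)² + (-6.5)²) = √(77.4400 + 42.2500) = 10.94 km
Threshold 5 km: 6 (3.69 km) is within range.

6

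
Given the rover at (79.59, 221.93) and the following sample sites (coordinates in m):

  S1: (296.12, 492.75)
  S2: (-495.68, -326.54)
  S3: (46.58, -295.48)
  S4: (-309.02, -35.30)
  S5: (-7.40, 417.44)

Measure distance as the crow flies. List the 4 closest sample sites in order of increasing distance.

Distances from (79.59, 221.93):
S1: 346.74 m
S2: 794.83 m
S3: 518.46 m
S4: 466.03 m
S5: 213.99 m
Sorted: S5 (213.99 m) < S1 (346.74 m) < S4 (466.03 m) < S3 (518.46 m) < S2 (794.83 m)

S5, S1, S4, S3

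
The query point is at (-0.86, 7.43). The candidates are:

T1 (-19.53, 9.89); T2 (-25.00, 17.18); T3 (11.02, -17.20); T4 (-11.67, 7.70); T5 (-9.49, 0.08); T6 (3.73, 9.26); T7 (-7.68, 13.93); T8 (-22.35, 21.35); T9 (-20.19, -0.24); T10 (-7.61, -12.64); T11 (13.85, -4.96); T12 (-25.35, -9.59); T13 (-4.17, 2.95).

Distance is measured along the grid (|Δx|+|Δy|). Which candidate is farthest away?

Distances from (-0.86, 7.43):
T1: 21.13
T2: 33.89
T3: 36.51
T4: 11.08
T5: 15.98
T6: 6.42
T7: 13.32
T8: 35.41
T9: 27.00
T10: 26.82
T11: 27.10
T12: 41.51
T13: 7.79
Maximum: T12 at 41.51.

T12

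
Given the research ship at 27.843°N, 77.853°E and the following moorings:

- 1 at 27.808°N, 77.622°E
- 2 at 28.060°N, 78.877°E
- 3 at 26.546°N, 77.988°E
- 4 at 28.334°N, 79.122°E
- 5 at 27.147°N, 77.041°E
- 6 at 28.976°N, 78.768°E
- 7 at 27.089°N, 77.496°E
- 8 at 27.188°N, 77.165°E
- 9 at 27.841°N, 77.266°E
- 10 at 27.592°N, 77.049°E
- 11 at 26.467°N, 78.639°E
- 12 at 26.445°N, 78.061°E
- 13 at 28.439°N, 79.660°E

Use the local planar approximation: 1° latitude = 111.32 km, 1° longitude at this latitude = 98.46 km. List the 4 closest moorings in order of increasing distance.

1, 9, 10, 7

Distances from 27.843°N, 77.853°E:
1: √((-0.035·111.32)² + (-0.231·98.46)²) = √(15.18037 + 517.30136) = 23.076 km
2: √((0.217·111.32)² + (1.024·98.46)²) = √(583.53359 + 10165.28539) = 103.677 km
3: √((-1.297·111.32)² + (0.135·98.46)²) = √(20846.17347 + 176.67992) = 144.993 km
4: √((0.491·111.32)² + (1.269·98.46)²) = √(2987.51008 + 15611.43794) = 136.378 km
5: √((-0.696·111.32)² + (-0.812·98.46)²) = √(6002.95205 + 6391.92575) = 111.332 km
6: √((1.133·111.32)² + (0.915·98.46)²) = √(15907.65689 + 8116.37026) = 154.997 km
7: √((-0.754·111.32)² + (-0.357·98.46)²) = √(7045.13123 + 1235.53797) = 90.998 km
8: √((-0.655·111.32)² + (-0.688·98.46)²) = √(5316.53889 + 4588.77263) = 99.525 km
9: √((-0.002·111.32)² + (-0.587·98.46)²) = √(0.04957 + 3340.37993) = 57.796 km
10: √((-0.251·111.32)² + (-0.804·98.46)²) = √(780.71736 + 6266.59691) = 83.948 km
11: √((-1.376·111.32)² + (0.786·98.46)²) = √(23462.98501 + 5989.14400) = 171.616 km
12: √((-1.398·111.32)² + (0.208·98.46)²) = √(24219.25268 + 419.41729) = 156.967 km
13: √((0.596·111.32)² + (1.807·98.46)²) = √(4401.88725 + 31654.53717) = 189.885 km
Sorted: 1 (23.076 km) < 9 (57.796 km) < 10 (83.948 km) < 7 (90.998 km) < 8 (99.525 km) < 2 (103.677 km) < …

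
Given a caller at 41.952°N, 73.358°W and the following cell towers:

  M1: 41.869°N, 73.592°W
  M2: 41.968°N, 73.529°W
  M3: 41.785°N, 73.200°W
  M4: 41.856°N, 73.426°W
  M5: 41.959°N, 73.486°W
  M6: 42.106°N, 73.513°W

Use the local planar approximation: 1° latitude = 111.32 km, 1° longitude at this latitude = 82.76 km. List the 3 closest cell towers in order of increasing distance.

Distances from 41.952°N, 73.358°W:
M1: √((-0.083·111.32)² + (-0.234·82.76)²) = √(85.36947 + 375.03576) = 21.457 km
M2: √((0.016·111.32)² + (-0.171·82.76)²) = √(3.17239 + 200.27797) = 14.264 km
M3: √((-0.167·111.32)² + (0.158·82.76)²) = √(345.60446 + 170.98387) = 22.729 km
M4: √((-0.096·111.32)² + (-0.068·82.76)²) = √(114.20598 + 31.67078) = 12.078 km
M5: √((0.007·111.32)² + (-0.128·82.76)²) = √(0.60721 + 112.21758) = 10.622 km
M6: √((0.154·111.32)² + (-0.155·82.76)²) = √(293.89205 + 164.55245) = 21.411 km
Sorted: M5 (10.622 km) < M4 (12.078 km) < M2 (14.264 km) < M6 (21.411 km) < M1 (21.457 km) < …

M5, M4, M2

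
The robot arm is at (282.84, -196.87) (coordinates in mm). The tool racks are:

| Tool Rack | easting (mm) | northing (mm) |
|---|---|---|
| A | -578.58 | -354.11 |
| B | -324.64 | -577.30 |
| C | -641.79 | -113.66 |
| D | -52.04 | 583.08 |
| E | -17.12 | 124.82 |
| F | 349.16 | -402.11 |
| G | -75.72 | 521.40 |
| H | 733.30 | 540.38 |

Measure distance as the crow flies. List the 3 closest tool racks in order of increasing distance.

Distances from (282.84, -196.87):
A: √((-861.42)² + (-157.24)²) = √(742044.4164 + 24724.4176) = 875.65 mm
B: √((-607.48)² + (-380.43)²) = √(369031.9504 + 144726.9849) = 716.77 mm
C: √((-924.63)² + (83.21)²) = √(854940.6369 + 6923.9041) = 928.37 mm
D: √((-334.88)² + (779.95)²) = √(112144.6144 + 608322.0025) = 848.80 mm
E: √((-299.96)² + (321.69)²) = √(89976.0016 + 103484.4561) = 439.84 mm
F: √((66.32)² + (-205.24)²) = √(4398.3424 + 42123.4576) = 215.69 mm
G: √((-358.56)² + (718.27)²) = √(128565.2736 + 515911.7929) = 802.79 mm
H: √((450.46)² + (737.25)²) = √(202914.2116 + 543537.5625) = 863.97 mm
Sorted: F (215.69 mm) < E (439.84 mm) < B (716.77 mm) < G (802.79 mm) < D (848.80 mm) < …

F, E, B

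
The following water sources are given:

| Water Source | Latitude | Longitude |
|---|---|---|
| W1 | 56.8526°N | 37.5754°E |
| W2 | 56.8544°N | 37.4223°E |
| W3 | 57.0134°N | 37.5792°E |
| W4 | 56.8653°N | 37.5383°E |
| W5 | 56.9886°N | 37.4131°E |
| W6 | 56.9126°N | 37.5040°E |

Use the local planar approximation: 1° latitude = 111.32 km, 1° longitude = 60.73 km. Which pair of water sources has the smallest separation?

W1 and W4

Pairwise distances:
W1–W2: √((0.0018·111.32)² + (-0.1531·60.73)²) = √(0.040151 + 86.448397) = 9.2999 km
W1–W3: √((0.1608·111.32)² + (0.0038·60.73)²) = √(320.419165 + 0.053257) = 17.9017 km
W1–W4: √((0.0127·111.32)² + (-0.0371·60.73)²) = √(1.998729 + 5.076383) = 2.6599 km
W1–W5: √((0.1360·111.32)² + (-0.1623·60.73)²) = √(229.205066 + 97.150178) = 18.0653 km
W1–W6: √((0.0600·111.32)² + (-0.0714·60.73)²) = √(44.611713 + 18.801954) = 7.9633 km
W2–W3: √((0.1590·111.32)² + (0.1569·60.73)²) = √(313.285752 + 90.793017) = 20.1017 km
W2–W4: √((0.0109·111.32)² + (0.1160·60.73)²) = √(1.472310 + 49.627516) = 7.1484 km
W2–W5: √((0.1342·111.32)² + (-0.0092·60.73)²) = √(223.178023 + 0.312164) = 14.9496 km
W2–W6: √((0.0582·111.32)² + (0.0817·60.73)²) = √(41.975160 + 24.617881) = 8.1605 km
W3–W4: √((-0.1481·111.32)² + (-0.0409·60.73)²) = √(271.804418 + 6.169546) = 16.6726 km
W3–W5: √((-0.0248·111.32)² + (-0.1661·60.73)²) = √(7.621663 + 101.752673) = 10.4582 km
W3–W6: √((-0.1008·111.32)² + (-0.0752·60.73)²) = √(125.912098 + 20.856539) = 12.1148 km
W4–W5: √((0.1233·111.32)² + (-0.1252·60.73)²) = √(188.396378 + 57.811631) = 15.6910 km
W4–W6: √((0.0473·111.32)² + (-0.0343·60.73)²) = √(27.724816 + 4.339051) = 5.6625 km
W5–W6: √((-0.0760·111.32)² + (0.0909·60.73)²) = √(71.577015 + 30.474341) = 10.1020 km
Closest pair: W1–W4 at 2.6599 km.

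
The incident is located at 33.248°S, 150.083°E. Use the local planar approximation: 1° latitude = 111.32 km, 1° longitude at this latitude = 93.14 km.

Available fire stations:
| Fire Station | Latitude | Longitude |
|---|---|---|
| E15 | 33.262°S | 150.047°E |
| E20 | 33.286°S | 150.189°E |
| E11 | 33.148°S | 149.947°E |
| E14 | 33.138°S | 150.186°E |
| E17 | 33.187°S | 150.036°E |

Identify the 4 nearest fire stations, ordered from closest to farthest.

Distances from 33.248°S, 150.083°E:
E15: √((-0.014·111.32)² + (-0.036·93.14)²) = √(2.42886 + 11.24288) = 3.698 km
E20: √((-0.038·111.32)² + (0.106·93.14)²) = √(17.89425 + 97.47297) = 10.741 km
E11: √((0.100·111.32)² + (-0.136·93.14)²) = √(123.92142 + 160.45390) = 16.863 km
E14: √((0.110·111.32)² + (0.103·93.14)²) = √(149.94492 + 92.03371) = 15.556 km
E17: √((0.061·111.32)² + (-0.047·93.14)²) = √(46.11116 + 19.16321) = 8.079 km
Sorted: E15 (3.698 km) < E17 (8.079 km) < E20 (10.741 km) < E14 (15.556 km) < E11 (16.863 km)

E15, E17, E20, E14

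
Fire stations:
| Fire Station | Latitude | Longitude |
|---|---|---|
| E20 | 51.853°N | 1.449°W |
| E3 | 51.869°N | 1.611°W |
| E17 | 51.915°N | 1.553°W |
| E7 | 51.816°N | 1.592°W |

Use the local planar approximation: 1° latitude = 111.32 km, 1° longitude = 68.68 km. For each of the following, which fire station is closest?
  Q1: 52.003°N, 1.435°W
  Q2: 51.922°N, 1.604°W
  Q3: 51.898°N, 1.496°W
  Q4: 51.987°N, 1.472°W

Q1 at 52.003°N, 1.435°W:
  E20: √((-0.150·111.32)² + (-0.014·68.68)²) = √(278.82320 + 0.92452) = 16.726 km
  E3: √((-0.134·111.32)² + (-0.176·68.68)²) = √(222.51331 + 146.11201) = 19.200 km
  E17: √((-0.088·111.32)² + (-0.118·68.68)²) = √(95.96475 + 65.67871) = 12.714 km
  E7: √((-0.187·111.32)² + (-0.157·68.68)²) = √(433.34083 + 116.26791) = 23.444 km
  → nearest: E17 (12.714 km)
Q2 at 51.922°N, 1.604°W:
  E20: √((-0.069·111.32)² + (0.155·68.68)²) = √(58.99899 + 113.32454) = 13.127 km
  E3: √((-0.053·111.32)² + (-0.007·68.68)²) = √(34.80953 + 0.23113) = 5.920 km
  E17: √((-0.007·111.32)² + (0.051·68.68)²) = √(0.60721 + 12.26877) = 3.588 km
  E7: √((-0.106·111.32)² + (0.012·68.68)²) = √(139.23811 + 0.67924) = 11.829 km
  → nearest: E17 (3.588 km)
Q3 at 51.898°N, 1.496°W:
  E20: √((-0.045·111.32)² + (0.047·68.68)²) = √(25.09409 + 10.41973) = 5.959 km
  E3: √((-0.029·111.32)² + (-0.115·68.68)²) = √(10.42179 + 62.38156) = 8.532 km
  E17: √((0.017·111.32)² + (-0.057·68.68)²) = √(3.58133 + 15.32535) = 4.348 km
  E7: √((-0.082·111.32)² + (-0.096·68.68)²) = √(83.32477 + 43.47134) = 11.260 km
  → nearest: E17 (4.348 km)
Q4 at 51.987°N, 1.472°W:
  E20: √((-0.134·111.32)² + (0.023·68.68)²) = √(222.51331 + 2.49526) = 15.000 km
  E3: √((-0.118·111.32)² + (-0.139·68.68)²) = √(172.54819 + 91.13604) = 16.238 km
  E17: √((-0.072·111.32)² + (-0.081·68.68)²) = √(64.24087 + 30.94786) = 9.756 km
  E7: √((-0.171·111.32)² + (-0.120·68.68)²) = √(362.35864 + 67.92397) = 20.743 km
  → nearest: E17 (9.756 km)

Q1→E17; Q2→E17; Q3→E17; Q4→E17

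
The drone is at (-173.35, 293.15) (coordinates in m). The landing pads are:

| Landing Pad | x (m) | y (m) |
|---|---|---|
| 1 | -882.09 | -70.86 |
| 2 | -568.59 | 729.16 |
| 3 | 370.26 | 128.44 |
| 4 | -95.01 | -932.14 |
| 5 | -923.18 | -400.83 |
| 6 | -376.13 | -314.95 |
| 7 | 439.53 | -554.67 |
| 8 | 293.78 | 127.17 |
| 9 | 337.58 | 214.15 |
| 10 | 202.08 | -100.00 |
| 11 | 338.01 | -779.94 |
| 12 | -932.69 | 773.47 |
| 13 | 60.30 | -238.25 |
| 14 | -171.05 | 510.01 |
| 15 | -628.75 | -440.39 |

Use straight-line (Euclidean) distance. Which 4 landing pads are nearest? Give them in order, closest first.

Distances from (-173.35, 293.15):
1: √((-708.74)² + (-364.01)²) = √(502312.3876 + 132503.2801) = 796.75 m
2: √((-395.24)² + (436.01)²) = √(156214.6576 + 190104.7201) = 588.49 m
3: √((543.61)² + (-164.71)²) = √(295511.8321 + 27129.3841) = 568.02 m
4: √((78.34)² + (-1225.29)²) = √(6137.1556 + 1501335.5841) = 1227.79 m
5: √((-749.83)² + (-693.98)²) = √(562245.0289 + 481608.2404) = 1021.69 m
6: √((-202.78)² + (-608.10)²) = √(41119.7284 + 369785.6100) = 641.02 m
7: √((612.88)² + (-847.82)²) = √(375621.8944 + 718798.7524) = 1046.15 m
8: √((467.13)² + (-165.98)²) = √(218210.4369 + 27549.3604) = 495.74 m
9: √((510.93)² + (-79.00)²) = √(261049.4649 + 6241.0000) = 517.00 m
10: √((375.43)² + (-393.15)²) = √(140947.6849 + 154566.9225) = 543.61 m
11: √((511.36)² + (-1073.09)²) = √(261489.0496 + 1151522.1481) = 1188.70 m
12: √((-759.34)² + (480.32)²) = √(576597.2356 + 230707.3024) = 898.50 m
13: √((233.65)² + (-531.40)²) = √(54592.3225 + 282385.9600) = 580.50 m
14: √((2.30)² + (216.86)²) = √(5.2900 + 47028.2596) = 216.87 m
15: √((-455.40)² + (-733.54)²) = √(207389.1600 + 538080.9316) = 863.41 m
Sorted: 14 (216.87 m) < 8 (495.74 m) < 9 (517.00 m) < 10 (543.61 m) < 3 (568.02 m) < 13 (580.50 m) < …

14, 8, 9, 10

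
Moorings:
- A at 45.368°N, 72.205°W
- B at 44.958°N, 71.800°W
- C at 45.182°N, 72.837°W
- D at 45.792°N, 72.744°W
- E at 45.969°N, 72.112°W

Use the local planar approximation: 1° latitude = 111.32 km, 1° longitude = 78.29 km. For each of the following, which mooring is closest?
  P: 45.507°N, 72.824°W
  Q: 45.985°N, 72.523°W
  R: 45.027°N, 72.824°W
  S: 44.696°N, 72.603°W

P at 45.507°N, 72.824°W:
  A: 50.872 km
  B: 100.807 km
  C: 36.193 km
  D: 32.339 km
  E: 75.844 km
  → nearest: D (32.339 km)
Q at 45.985°N, 72.523°W:
  A: 73.057 km
  B: 127.571 km
  C: 92.709 km
  D: 27.585 km
  E: 32.226 km
  → nearest: D (27.585 km)
R at 45.027°N, 72.824°W:
  A: 61.559 km
  B: 80.536 km
  C: 17.285 km
  D: 85.390 km
  E: 118.758 km
  → nearest: C (17.285 km)
S at 44.696°N, 72.603°W:
  A: 81.037 km
  B: 69.303 km
  C: 57.119 km
  D: 122.505 km
  E: 146.832 km
  → nearest: C (57.119 km)

P→D; Q→D; R→C; S→C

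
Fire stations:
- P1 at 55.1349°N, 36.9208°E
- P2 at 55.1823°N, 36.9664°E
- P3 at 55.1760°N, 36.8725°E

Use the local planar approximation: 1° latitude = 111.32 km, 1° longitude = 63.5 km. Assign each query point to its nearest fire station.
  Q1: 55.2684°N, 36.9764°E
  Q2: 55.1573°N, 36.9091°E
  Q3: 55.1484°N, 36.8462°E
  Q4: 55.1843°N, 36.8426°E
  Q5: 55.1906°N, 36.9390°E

Q1→P2; Q2→P1; Q3→P3; Q4→P3; Q5→P2

Q1 at 55.2684°N, 36.9764°E:
  P1: √((-0.1335·111.32)² + (-0.0556·63.5)²) = √(220.855860 + 12.465136) = 15.2748 km
  P2: √((-0.0861·111.32)² + (-0.0100·63.5)²) = √(91.865554 + 0.403225) = 9.6057 km
  P3: √((-0.0924·111.32)² + (-0.1039·63.5)²) = √(105.801138 + 43.528986) = 12.2201 km
  → nearest: P2 (9.6057 km)
Q2 at 55.1573°N, 36.9091°E:
  P1: √((-0.0224·111.32)² + (0.0117·63.5)²) = √(6.217881 + 0.551975) = 2.6019 km
  P2: √((0.0250·111.32)² + (0.0573·63.5)²) = √(7.745089 + 13.239046) = 4.5808 km
  P3: √((0.0187·111.32)² + (-0.0366·63.5)²) = √(4.333408 + 5.401441) = 3.1201 km
  → nearest: P1 (2.6019 km)
Q3 at 55.1484°N, 36.8462°E:
  P1: √((-0.0135·111.32)² + (0.0746·63.5)²) = √(2.258468 + 22.440116) = 4.9698 km
  P2: √((0.0339·111.32)² + (0.1202·63.5)²) = √(14.241174 + 58.258109) = 8.5147 km
  P3: √((0.0276·111.32)² + (0.0263·63.5)²) = √(9.439838 + 2.789067) = 3.4970 km
  → nearest: P3 (3.4970 km)
Q4 at 55.1843°N, 36.8426°E:
  P1: √((-0.0494·111.32)² + (0.0782·63.5)²) = √(30.241289 + 24.658176) = 7.4094 km
  P2: √((-0.0020·111.32)² + (0.1238·63.5)²) = √(0.049569 + 61.800038) = 7.8645 km
  P3: √((-0.0083·111.32)² + (0.0299·63.5)²) = √(0.853695 + 3.604872) = 2.1115 km
  → nearest: P3 (2.1115 km)
Q5 at 55.1906°N, 36.9390°E:
  P1: √((-0.0557·111.32)² + (-0.0182·63.5)²) = √(38.446498 + 1.335642) = 6.3073 km
  P2: √((-0.0083·111.32)² + (0.0274·63.5)²) = √(0.853695 + 3.027252) = 1.9700 km
  P3: √((-0.0146·111.32)² + (-0.0665·63.5)²) = √(2.641509 + 17.831618) = 4.5247 km
  → nearest: P2 (1.9700 km)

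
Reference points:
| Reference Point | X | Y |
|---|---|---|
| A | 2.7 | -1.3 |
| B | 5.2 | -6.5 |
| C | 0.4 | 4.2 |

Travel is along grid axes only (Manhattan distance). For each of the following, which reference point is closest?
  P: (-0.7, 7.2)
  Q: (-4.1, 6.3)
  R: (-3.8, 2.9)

P→C; Q→C; R→C

P at (-0.7, 7.2):
  A: 11.9
  B: 19.6
  C: 4.1
  → nearest: C (4.1)
Q at (-4.1, 6.3):
  A: 14.4
  B: 22.1
  C: 6.6
  → nearest: C (6.6)
R at (-3.8, 2.9):
  A: 10.7
  B: 18.4
  C: 5.5
  → nearest: C (5.5)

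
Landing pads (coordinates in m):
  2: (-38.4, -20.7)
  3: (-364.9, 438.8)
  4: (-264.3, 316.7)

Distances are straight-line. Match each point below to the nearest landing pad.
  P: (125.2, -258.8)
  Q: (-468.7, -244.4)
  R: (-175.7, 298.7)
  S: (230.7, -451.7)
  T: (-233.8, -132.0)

P→2; Q→2; R→4; S→2; T→2

P at (125.2, -258.8):
  2: √((-163.6)² + (238.1)²) = √(26764.960 + 56691.610) = 288.9 m
  3: √((-490.1)² + (697.6)²) = √(240198.010 + 486645.760) = 852.6 m
  4: √((-389.5)² + (575.5)²) = √(151710.250 + 331200.250) = 694.9 m
  → nearest: 2 (288.9 m)
Q at (-468.7, -244.4):
  2: √((430.3)² + (223.7)²) = √(185158.090 + 50041.690) = 485.0 m
  3: √((103.8)² + (683.2)²) = √(10774.440 + 466762.240) = 691.0 m
  4: √((204.4)² + (561.1)²) = √(41779.360 + 314833.210) = 597.2 m
  → nearest: 2 (485.0 m)
R at (-175.7, 298.7):
  2: √((137.3)² + (-319.4)²) = √(18851.290 + 102016.360) = 347.7 m
  3: √((-189.2)² + (140.1)²) = √(35796.640 + 19628.010) = 235.4 m
  4: √((-88.6)² + (18.0)²) = √(7849.960 + 324.000) = 90.4 m
  → nearest: 4 (90.4 m)
S at (230.7, -451.7):
  2: √((-269.1)² + (431.0)²) = √(72414.810 + 185761.000) = 508.1 m
  3: √((-595.6)² + (890.5)²) = √(354739.360 + 792990.250) = 1071.3 m
  4: √((-495.0)² + (768.4)²) = √(245025.000 + 590438.560) = 914.0 m
  → nearest: 2 (508.1 m)
T at (-233.8, -132.0):
  2: √((195.4)² + (111.3)²) = √(38181.160 + 12387.690) = 224.9 m
  3: √((-131.1)² + (570.8)²) = √(17187.210 + 325812.640) = 585.7 m
  4: √((-30.5)² + (448.7)²) = √(930.250 + 201331.690) = 449.7 m
  → nearest: 2 (224.9 m)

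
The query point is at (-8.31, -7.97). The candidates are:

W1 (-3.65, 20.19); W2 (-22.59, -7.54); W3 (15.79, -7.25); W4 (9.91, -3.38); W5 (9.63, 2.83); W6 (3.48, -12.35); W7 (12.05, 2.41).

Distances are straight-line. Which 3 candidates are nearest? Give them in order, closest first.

Distances from (-8.31, -7.97):
W1: 28.54
W2: 14.29
W3: 24.11
W4: 18.79
W5: 20.94
W6: 12.58
W7: 22.85
Sorted: W6 (12.58) < W2 (14.29) < W4 (18.79) < W5 (20.94) < W7 (22.85) < …

W6, W2, W4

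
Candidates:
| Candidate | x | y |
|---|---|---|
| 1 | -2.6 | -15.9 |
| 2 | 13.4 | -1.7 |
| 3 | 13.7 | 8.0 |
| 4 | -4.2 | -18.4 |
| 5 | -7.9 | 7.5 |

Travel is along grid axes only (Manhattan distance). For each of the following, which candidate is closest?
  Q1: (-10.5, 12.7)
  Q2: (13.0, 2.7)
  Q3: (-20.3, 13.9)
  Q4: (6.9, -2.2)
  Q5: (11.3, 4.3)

Q1→5; Q2→2; Q3→5; Q4→2; Q5→3

Q1 at (-10.5, 12.7):
  1: |7.9| + |-28.6| = 7.9 + 28.6 = 36.5000
  2: |23.9| + |-14.4| = 23.9 + 14.4 = 38.3000
  3: |24.2| + |-4.7| = 24.2 + 4.7 = 28.9000
  4: |6.3| + |-31.1| = 6.3 + 31.1 = 37.4000
  5: |2.6| + |-5.2| = 2.6 + 5.2 = 7.8000
  → nearest: 5 (7.8000)
Q2 at (13.0, 2.7):
  1: |-15.6| + |-18.6| = 15.6 + 18.6 = 34.2000
  2: |0.4| + |-4.4| = 0.4 + 4.4 = 4.8000
  3: |0.7| + |5.3| = 0.7 + 5.3 = 6.0000
  4: |-17.2| + |-21.1| = 17.2 + 21.1 = 38.3000
  5: |-20.9| + |4.8| = 20.9 + 4.8 = 25.7000
  → nearest: 2 (4.8000)
Q3 at (-20.3, 13.9):
  1: |17.7| + |-29.8| = 17.7 + 29.8 = 47.5000
  2: |33.7| + |-15.6| = 33.7 + 15.6 = 49.3000
  3: |34.0| + |-5.9| = 34.0 + 5.9 = 39.9000
  4: |16.1| + |-32.3| = 16.1 + 32.3 = 48.4000
  5: |12.4| + |-6.4| = 12.4 + 6.4 = 18.8000
  → nearest: 5 (18.8000)
Q4 at (6.9, -2.2):
  1: |-9.5| + |-13.7| = 9.5 + 13.7 = 23.2000
  2: |6.5| + |0.5| = 6.5 + 0.5 = 7.0000
  3: |6.8| + |10.2| = 6.8 + 10.2 = 17.0000
  4: |-11.1| + |-16.2| = 11.1 + 16.2 = 27.3000
  5: |-14.8| + |9.7| = 14.8 + 9.7 = 24.5000
  → nearest: 2 (7.0000)
Q5 at (11.3, 4.3):
  1: |-13.9| + |-20.2| = 13.9 + 20.2 = 34.1000
  2: |2.1| + |-6.0| = 2.1 + 6.0 = 8.1000
  3: |2.4| + |3.7| = 2.4 + 3.7 = 6.1000
  4: |-15.5| + |-22.7| = 15.5 + 22.7 = 38.2000
  5: |-19.2| + |3.2| = 19.2 + 3.2 = 22.4000
  → nearest: 3 (6.1000)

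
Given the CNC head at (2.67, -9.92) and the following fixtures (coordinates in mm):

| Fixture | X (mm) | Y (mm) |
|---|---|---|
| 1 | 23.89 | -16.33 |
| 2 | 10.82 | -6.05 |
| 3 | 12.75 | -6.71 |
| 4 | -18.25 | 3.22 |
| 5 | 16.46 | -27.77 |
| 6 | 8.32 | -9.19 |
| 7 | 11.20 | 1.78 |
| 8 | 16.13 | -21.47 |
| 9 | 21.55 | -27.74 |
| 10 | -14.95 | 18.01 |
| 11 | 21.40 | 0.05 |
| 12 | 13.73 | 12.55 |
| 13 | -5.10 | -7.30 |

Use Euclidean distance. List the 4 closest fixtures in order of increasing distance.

Distances from (2.67, -9.92):
1: √((21.22)² + (-6.41)²) = √(450.2884 + 41.0881) = 22.17 mm
2: √((8.15)² + (3.87)²) = √(66.4225 + 14.9769) = 9.02 mm
3: √((10.08)² + (3.21)²) = √(101.6064 + 10.3041) = 10.58 mm
4: √((-20.92)² + (13.14)²) = √(437.6464 + 172.6596) = 24.70 mm
5: √((13.79)² + (-17.85)²) = √(190.1641 + 318.6225) = 22.56 mm
6: √((5.65)² + (0.73)²) = √(31.9225 + 0.5329) = 5.70 mm
7: √((8.53)² + (11.70)²) = √(72.7609 + 136.8900) = 14.48 mm
8: √((13.46)² + (-11.55)²) = √(181.1716 + 133.4025) = 17.74 mm
9: √((18.88)² + (-17.82)²) = √(356.4544 + 317.5524) = 25.96 mm
10: √((-17.62)² + (27.93)²) = √(310.4644 + 780.0849) = 33.02 mm
11: √((18.73)² + (9.97)²) = √(350.8129 + 99.4009) = 21.22 mm
12: √((11.06)² + (22.47)²) = √(122.3236 + 504.9009) = 25.04 mm
13: √((-7.77)² + (2.62)²) = √(60.3729 + 6.8644) = 8.20 mm
Sorted: 6 (5.70 mm) < 13 (8.20 mm) < 2 (9.02 mm) < 3 (10.58 mm) < 7 (14.48 mm) < 8 (17.74 mm) < …

6, 13, 2, 3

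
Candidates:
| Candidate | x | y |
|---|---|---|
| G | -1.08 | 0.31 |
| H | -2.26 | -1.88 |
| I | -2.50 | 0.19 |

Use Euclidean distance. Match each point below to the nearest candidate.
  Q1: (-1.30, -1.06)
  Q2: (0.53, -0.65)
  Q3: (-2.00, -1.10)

Q1→H; Q2→G; Q3→H

Q1 at (-1.30, -1.06):
  G: √((0.22)² + (1.37)²) = √(0.0484 + 1.8769) = 1.39
  H: √((-0.96)² + (-0.82)²) = √(0.9216 + 0.6724) = 1.26
  I: √((-1.20)² + (1.25)²) = √(1.4400 + 1.5625) = 1.73
  → nearest: H (1.26)
Q2 at (0.53, -0.65):
  G: √((-1.61)² + (0.96)²) = √(2.5921 + 0.9216) = 1.87
  H: √((-2.79)² + (-1.23)²) = √(7.7841 + 1.5129) = 3.05
  I: √((-3.03)² + (0.84)²) = √(9.1809 + 0.7056) = 3.14
  → nearest: G (1.87)
Q3 at (-2.00, -1.10):
  G: √((0.92)² + (1.41)²) = √(0.8464 + 1.9881) = 1.68
  H: √((-0.26)² + (-0.78)²) = √(0.0676 + 0.6084) = 0.82
  I: √((-0.50)² + (1.29)²) = √(0.2500 + 1.6641) = 1.38
  → nearest: H (0.82)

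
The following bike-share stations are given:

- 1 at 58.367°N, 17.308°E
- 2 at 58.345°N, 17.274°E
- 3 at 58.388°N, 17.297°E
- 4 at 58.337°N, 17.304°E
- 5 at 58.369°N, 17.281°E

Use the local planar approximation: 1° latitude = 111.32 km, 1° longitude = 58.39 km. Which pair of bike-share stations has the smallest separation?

1 and 5

Pairwise distances:
1–2: √((-0.022·111.32)² + (-0.034·58.39)²) = √(5.99780 + 3.94126) = 3.153 km
1–3: √((0.021·111.32)² + (-0.011·58.39)²) = √(5.46493 + 0.41254) = 2.424 km
1–4: √((-0.030·111.32)² + (-0.004·58.39)²) = √(11.15293 + 0.05455) = 3.348 km
1–5: √((0.002·111.32)² + (-0.027·58.39)²) = √(0.04957 + 2.48545) = 1.592 km
2–3: √((0.043·111.32)² + (0.023·58.39)²) = √(22.91307 + 1.80357) = 4.972 km
2–4: √((-0.008·111.32)² + (0.030·58.39)²) = √(0.79310 + 3.06845) = 1.965 km
2–5: √((0.024·111.32)² + (0.007·58.39)²) = √(7.13787 + 0.16706) = 2.703 km
3–4: √((-0.051·111.32)² + (0.007·58.39)²) = √(32.23196 + 0.16706) = 5.692 km
3–5: √((-0.019·111.32)² + (-0.016·58.39)²) = √(4.47356 + 0.87280) = 2.312 km
4–5: √((0.032·111.32)² + (-0.023·58.39)²) = √(12.68955 + 1.80357) = 3.807 km
Closest pair: 1–5 at 1.592 km.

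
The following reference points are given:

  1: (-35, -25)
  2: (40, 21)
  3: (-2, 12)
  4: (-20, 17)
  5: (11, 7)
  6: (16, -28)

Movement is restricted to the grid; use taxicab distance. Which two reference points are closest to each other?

Pairwise distances:
1–2: 121
1–3: 70
1–4: 57
1–5: 78
1–6: 54
2–3: 51
2–4: 64
2–5: 43
2–6: 73
3–4: 23
3–5: 18
3–6: 58
4–5: 41
4–6: 81
5–6: 40
Closest pair: 3–5 at 18.

3 and 5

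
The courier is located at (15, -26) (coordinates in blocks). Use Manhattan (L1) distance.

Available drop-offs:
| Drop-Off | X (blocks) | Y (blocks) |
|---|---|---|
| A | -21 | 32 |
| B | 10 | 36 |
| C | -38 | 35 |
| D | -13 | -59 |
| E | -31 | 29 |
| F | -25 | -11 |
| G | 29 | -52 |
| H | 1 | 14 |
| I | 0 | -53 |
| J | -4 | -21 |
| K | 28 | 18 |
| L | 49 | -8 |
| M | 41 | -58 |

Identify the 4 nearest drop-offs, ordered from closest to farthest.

Distances from (15, -26):
A: |-36| + |58| = 36 + 58 = 94 blocks
B: |-5| + |62| = 5 + 62 = 67 blocks
C: |-53| + |61| = 53 + 61 = 114 blocks
D: |-28| + |-33| = 28 + 33 = 61 blocks
E: |-46| + |55| = 46 + 55 = 101 blocks
F: |-40| + |15| = 40 + 15 = 55 blocks
G: |14| + |-26| = 14 + 26 = 40 blocks
H: |-14| + |40| = 14 + 40 = 54 blocks
I: |-15| + |-27| = 15 + 27 = 42 blocks
J: |-19| + |5| = 19 + 5 = 24 blocks
K: |13| + |44| = 13 + 44 = 57 blocks
L: |34| + |18| = 34 + 18 = 52 blocks
M: |26| + |-32| = 26 + 32 = 58 blocks
Sorted: J (24 blocks) < G (40 blocks) < I (42 blocks) < L (52 blocks) < H (54 blocks) < F (55 blocks) < …

J, G, I, L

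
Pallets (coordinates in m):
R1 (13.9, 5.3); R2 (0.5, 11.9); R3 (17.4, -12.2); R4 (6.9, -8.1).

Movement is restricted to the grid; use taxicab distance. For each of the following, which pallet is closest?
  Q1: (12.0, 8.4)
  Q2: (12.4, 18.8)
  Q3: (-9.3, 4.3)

Q1→R1; Q2→R1; Q3→R2

Q1 at (12.0, 8.4):
  R1: |1.9| + |-3.1| = 1.9 + 3.1 = 5.0000 m
  R2: |-11.5| + |3.5| = 11.5 + 3.5 = 15.0000 m
  R3: |5.4| + |-20.6| = 5.4 + 20.6 = 26.0000 m
  R4: |-5.1| + |-16.5| = 5.1 + 16.5 = 21.6000 m
  → nearest: R1 (5.0000 m)
Q2 at (12.4, 18.8):
  R1: |1.5| + |-13.5| = 1.5 + 13.5 = 15.0000 m
  R2: |-11.9| + |-6.9| = 11.9 + 6.9 = 18.8000 m
  R3: |5.0| + |-31.0| = 5.0 + 31.0 = 36.0000 m
  R4: |-5.5| + |-26.9| = 5.5 + 26.9 = 32.4000 m
  → nearest: R1 (15.0000 m)
Q3 at (-9.3, 4.3):
  R1: |23.2| + |1.0| = 23.2 + 1.0 = 24.2000 m
  R2: |9.8| + |7.6| = 9.8 + 7.6 = 17.4000 m
  R3: |26.7| + |-16.5| = 26.7 + 16.5 = 43.2000 m
  R4: |16.2| + |-12.4| = 16.2 + 12.4 = 28.6000 m
  → nearest: R2 (17.4000 m)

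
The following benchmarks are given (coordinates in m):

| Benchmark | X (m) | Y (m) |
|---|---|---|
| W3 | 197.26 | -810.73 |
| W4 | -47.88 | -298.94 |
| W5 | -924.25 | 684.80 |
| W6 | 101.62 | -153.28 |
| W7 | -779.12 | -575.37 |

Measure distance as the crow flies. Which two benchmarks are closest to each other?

W4 and W6

Pairwise distances:
W3–W4: √((-245.14)² + (511.79)²) = √(60093.6196 + 261929.0041) = 567.47 m
W3–W5: √((-1121.51)² + (1495.53)²) = √(1257784.6801 + 2236609.9809) = 1869.33 m
W3–W6: √((-95.64)² + (657.45)²) = √(9147.0096 + 432240.5025) = 664.37 m
W3–W7: √((-976.38)² + (235.36)²) = √(953317.9044 + 55394.3296) = 1004.35 m
W4–W5: √((-876.37)² + (983.74)²) = √(768024.3769 + 967744.3876) = 1317.49 m
W4–W6: √((149.50)² + (145.66)²) = √(22350.2500 + 21216.8356) = 208.73 m
W4–W7: √((-731.24)² + (-276.43)²) = √(534711.9376 + 76413.5449) = 781.75 m
W5–W6: √((1025.87)² + (-838.08)²) = √(1052409.2569 + 702378.0864) = 1324.68 m
W5–W7: √((145.13)² + (-1260.17)²) = √(21062.7169 + 1588028.4289) = 1268.50 m
W6–W7: √((-880.74)² + (-422.09)²) = √(775702.9476 + 178159.9681) = 976.66 m
Closest pair: W4–W6 at 208.73 m.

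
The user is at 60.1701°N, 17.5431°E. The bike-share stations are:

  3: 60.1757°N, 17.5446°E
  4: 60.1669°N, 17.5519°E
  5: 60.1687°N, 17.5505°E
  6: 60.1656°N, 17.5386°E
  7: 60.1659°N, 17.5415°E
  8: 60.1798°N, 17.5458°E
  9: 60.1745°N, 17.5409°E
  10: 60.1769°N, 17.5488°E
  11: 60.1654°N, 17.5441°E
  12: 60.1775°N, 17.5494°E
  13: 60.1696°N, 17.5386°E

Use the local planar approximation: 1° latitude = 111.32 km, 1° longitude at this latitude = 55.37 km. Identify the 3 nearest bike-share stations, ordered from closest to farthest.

13, 5, 7

Distances from 60.1701°N, 17.5431°E:
3: 0.6289 km
4: 0.6036 km
5: 0.4384 km
6: 0.5595 km
7: 0.4759 km
8: 1.0901 km
9: 0.5047 km
10: 0.8201 km
11: 0.5261 km
12: 0.8946 km
13: 0.2553 km
Sorted: 13 (0.2553 km) < 5 (0.4384 km) < 7 (0.4759 km) < 9 (0.5047 km) < 11 (0.5261 km) < …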